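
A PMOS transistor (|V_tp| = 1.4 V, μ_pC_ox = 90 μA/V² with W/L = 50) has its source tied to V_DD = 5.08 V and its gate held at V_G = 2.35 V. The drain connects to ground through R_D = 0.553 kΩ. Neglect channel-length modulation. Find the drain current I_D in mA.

I_D = 3.98 mA

V_SG = V_DD − V_G = 5.08 − 2.35 = 2.73 V, so V_ov = 2.73 − 1.4 = 1.33 V.
k_p = μ_pC_ox · (W/L) = 4.5 mA/V².
Assume saturation: I_D = ½ k_p V_ov² = 0.5 × 4.5 × 1.33² = 3.98 mA, giving V_SD = V_DD − I_D R_D = 5.08 − 3.98 × 0.553 = 2.88 V.
V_SD = 2.88 V ≥ V_ov = 1.33 V, confirming saturation.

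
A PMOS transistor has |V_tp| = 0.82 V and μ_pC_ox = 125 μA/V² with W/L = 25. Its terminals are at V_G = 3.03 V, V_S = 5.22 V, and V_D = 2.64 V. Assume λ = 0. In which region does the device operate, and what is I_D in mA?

V_SG = V_S − V_G = 5.22 − 3.03 = 2.19 V; V_SD = V_S − V_D = 5.22 − 2.64 = 2.58 V.
k_p = μ_pC_ox · (W/L) = 3.125 mA/V².
V_ov = V_SG − |V_tp| = 2.19 − 0.82 = 1.37 V.
Since V_SD = 2.58 V ≥ V_ov = 1.37 V, the device is in saturation.
I_D = ½ k_p V_ov² = 0.5 × 3.125 × 1.37² = 2.93 mA.

Saturation; I_D = 2.93 mA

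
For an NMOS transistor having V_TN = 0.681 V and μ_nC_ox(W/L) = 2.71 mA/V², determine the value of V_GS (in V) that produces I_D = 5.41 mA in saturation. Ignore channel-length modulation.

V_GS = 2.68 V

In saturation I_D = ½ k_n (V_GS − V_TN)², so V_GS − V_TN = √(2 I_D / k_n) = √(2 × 5.41 / 2.71) = 2 V.
V_GS = 0.681 + 2 = 2.68 V.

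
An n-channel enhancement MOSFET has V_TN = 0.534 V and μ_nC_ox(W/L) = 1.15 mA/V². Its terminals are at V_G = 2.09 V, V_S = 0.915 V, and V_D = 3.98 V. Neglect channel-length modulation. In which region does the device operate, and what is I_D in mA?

V_GS = V_G − V_S = 2.09 − 0.915 = 1.17 V; V_DS = V_D − V_S = 3.98 − 0.915 = 3.06 V.
V_ov = V_GS − V_TN = 1.17 − 0.534 = 0.641 V.
Since V_DS = 3.06 V ≥ V_ov = 0.641 V, the device is in saturation.
I_D = ½ k_n V_ov² = 0.5 × 1.15 × 0.641² = 0.236 mA.

Saturation; I_D = 0.236 mA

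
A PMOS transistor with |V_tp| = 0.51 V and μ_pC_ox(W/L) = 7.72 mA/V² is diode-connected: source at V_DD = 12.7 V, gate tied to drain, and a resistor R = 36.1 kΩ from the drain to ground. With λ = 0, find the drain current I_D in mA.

I_D = 0.330 mA

With gate tied to drain, V_SG = V_SD ≥ V_SG − |V_tp|, so the device is in saturation.
KCL at the drain: ½ k_p (V_SG − |V_tp|)² = (V_DD − V_SG)/R.
Let x = V_SG − 0.51. Then 139 x² + x − 12.19 = 0, giving x = 0.292 V (positive root), so V_SG = 0.802 V.
I_D = (V_DD − V_SG)/R = (12.7 − 0.802) / 36.1 = 0.33 mA.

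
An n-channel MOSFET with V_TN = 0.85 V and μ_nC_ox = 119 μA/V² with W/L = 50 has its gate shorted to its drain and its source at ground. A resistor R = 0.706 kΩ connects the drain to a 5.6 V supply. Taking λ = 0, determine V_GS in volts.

With gate tied to drain, V_GS = V_DS ≥ V_GS − V_TN, so the device is in saturation.
k_n = μ_nC_ox · (W/L) = 5.95 mA/V².
KCL at the drain: ½ k_n (V_GS − V_TN)² = (V_DD − V_GS)/R.
Let x = V_GS − 0.85. Then 2.1 x² + x − 4.75 = 0, giving x = 1.28 V (positive root), so V_GS = 2.13 V.
I_D = (V_DD − V_GS)/R = (5.6 − 2.13) / 0.706 = 4.91 mA.

V_GS = 2.13 V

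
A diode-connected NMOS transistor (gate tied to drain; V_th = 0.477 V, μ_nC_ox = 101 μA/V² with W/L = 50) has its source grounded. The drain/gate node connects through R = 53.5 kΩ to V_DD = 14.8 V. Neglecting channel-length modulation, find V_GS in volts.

V_GS = 0.799 V

With gate tied to drain, V_GS = V_DS ≥ V_GS − V_th, so the device is in saturation.
k_n = μ_nC_ox · (W/L) = 5.05 mA/V².
KCL at the drain: ½ k_n (V_GS − V_th)² = (V_DD − V_GS)/R.
Let x = V_GS − 0.477. Then 135 x² + x − 14.32 = 0, giving x = 0.322 V (positive root), so V_GS = 0.799 V.
I_D = (V_DD − V_GS)/R = (14.8 − 0.799) / 53.5 = 0.262 mA.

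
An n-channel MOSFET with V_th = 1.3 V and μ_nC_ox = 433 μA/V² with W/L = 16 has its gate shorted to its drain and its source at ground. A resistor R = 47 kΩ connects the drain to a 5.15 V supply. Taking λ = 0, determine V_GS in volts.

With gate tied to drain, V_GS = V_DS ≥ V_GS − V_th, so the device is in saturation.
k_n = μ_nC_ox · (W/L) = 6.928 mA/V².
KCL at the drain: ½ k_n (V_GS − V_th)² = (V_DD − V_GS)/R.
Let x = V_GS − 1.3. Then 163 x² + x − 3.85 = 0, giving x = 0.151 V (positive root), so V_GS = 1.45 V.
I_D = (V_DD − V_GS)/R = (5.15 − 1.45) / 47 = 0.0787 mA.

V_GS = 1.45 V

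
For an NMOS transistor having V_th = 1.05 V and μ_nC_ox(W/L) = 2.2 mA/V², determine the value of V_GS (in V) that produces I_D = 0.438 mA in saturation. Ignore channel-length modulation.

In saturation I_D = ½ k_n (V_GS − V_th)², so V_GS − V_th = √(2 I_D / k_n) = √(2 × 0.438 / 2.2) = 0.631 V.
V_GS = 1.05 + 0.631 = 1.68 V.

V_GS = 1.68 V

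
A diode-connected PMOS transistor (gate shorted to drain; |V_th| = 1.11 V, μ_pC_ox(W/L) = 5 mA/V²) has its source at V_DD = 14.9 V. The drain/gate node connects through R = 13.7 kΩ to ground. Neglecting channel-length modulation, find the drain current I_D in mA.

I_D = 0.961 mA

With gate tied to drain, V_SG = V_SD ≥ V_SG − |V_th|, so the device is in saturation.
KCL at the drain: ½ k_p (V_SG − |V_th|)² = (V_DD − V_SG)/R.
Let x = V_SG − 1.11. Then 34.2 x² + x − 13.79 = 0, giving x = 0.62 V (positive root), so V_SG = 1.73 V.
I_D = (V_DD − V_SG)/R = (14.9 − 1.73) / 13.7 = 0.961 mA.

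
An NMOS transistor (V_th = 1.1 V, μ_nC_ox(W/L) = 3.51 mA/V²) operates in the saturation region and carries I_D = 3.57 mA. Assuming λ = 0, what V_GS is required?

In saturation I_D = ½ k_n (V_GS − V_th)², so V_GS − V_th = √(2 I_D / k_n) = √(2 × 3.57 / 3.51) = 1.43 V.
V_GS = 1.1 + 1.43 = 2.53 V.

V_GS = 2.53 V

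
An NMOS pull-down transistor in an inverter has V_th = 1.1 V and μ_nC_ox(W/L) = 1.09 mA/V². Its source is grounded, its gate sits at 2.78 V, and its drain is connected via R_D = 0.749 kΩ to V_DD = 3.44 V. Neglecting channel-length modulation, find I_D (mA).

V_GS = V_G = 2.78 V, so V_ov = 2.78 − 1.1 = 1.68 V.
Assume saturation: I_D = ½ k_n V_ov² = 0.5 × 1.09 × 1.68² = 1.54 mA, giving V_DS = V_DD − I_D R_D = 3.44 − 1.54 × 0.749 = 2.29 V.
V_DS = 2.29 V ≥ V_ov = 1.68 V, confirming saturation.

I_D = 1.54 mA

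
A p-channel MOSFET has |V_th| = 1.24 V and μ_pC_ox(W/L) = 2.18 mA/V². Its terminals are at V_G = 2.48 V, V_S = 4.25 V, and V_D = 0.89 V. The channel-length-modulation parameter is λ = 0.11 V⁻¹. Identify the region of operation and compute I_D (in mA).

Saturation; I_D = 0.419 mA

V_SG = V_S − V_G = 4.25 − 2.48 = 1.77 V; V_SD = V_S − V_D = 4.25 − 0.89 = 3.36 V.
V_ov = V_SG − |V_th| = 1.77 − 1.24 = 0.53 V.
Since V_SD = 3.36 V ≥ V_ov = 0.53 V, the device is in saturation.
I_D = ½ k_p V_ov² (1 + λ V_SD) = 0.5 × 2.18 × 0.53² × (1 + 0.11 × 3.36) = 0.419 mA.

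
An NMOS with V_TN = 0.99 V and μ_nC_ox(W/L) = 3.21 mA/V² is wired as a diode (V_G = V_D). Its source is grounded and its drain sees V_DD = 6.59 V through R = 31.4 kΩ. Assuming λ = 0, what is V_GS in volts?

With gate tied to drain, V_GS = V_DS ≥ V_GS − V_TN, so the device is in saturation.
KCL at the drain: ½ k_n (V_GS − V_TN)² = (V_DD − V_GS)/R.
Let x = V_GS − 0.99. Then 50.4 x² + x − 5.6 = 0, giving x = 0.324 V (positive root), so V_GS = 1.31 V.
I_D = (V_DD − V_GS)/R = (6.59 − 1.31) / 31.4 = 0.168 mA.

V_GS = 1.31 V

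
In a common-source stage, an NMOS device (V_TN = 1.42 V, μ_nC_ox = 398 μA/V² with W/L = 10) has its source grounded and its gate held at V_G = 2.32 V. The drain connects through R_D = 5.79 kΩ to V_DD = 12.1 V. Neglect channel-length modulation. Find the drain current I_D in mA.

V_GS = V_G = 2.32 V, so V_ov = 2.32 − 1.42 = 0.9 V.
k_n = μ_nC_ox · (W/L) = 3.98 mA/V².
Assume saturation: I_D = ½ k_n V_ov² = 0.5 × 3.98 × 0.9² = 1.61 mA, giving V_DS = V_DD − I_D R_D = 12.1 − 1.61 × 5.79 = 2.77 V.
V_DS = 2.77 V ≥ V_ov = 0.9 V, confirming saturation.

I_D = 1.61 mA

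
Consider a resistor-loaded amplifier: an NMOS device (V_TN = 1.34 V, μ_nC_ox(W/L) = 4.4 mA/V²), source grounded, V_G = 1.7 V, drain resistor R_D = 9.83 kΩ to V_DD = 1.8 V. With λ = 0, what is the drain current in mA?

I_D = 0.170 mA

V_GS = V_G = 1.7 V, so V_ov = 1.7 − 1.34 = 0.36 V.
Assume saturation: I_D = ½ k_n V_ov² = 0.5 × 4.4 × 0.36² = 0.285 mA, giving V_DS = V_DD − I_D R_D = 1.8 − 0.285 × 9.83 = -1 V.
But -1 V < V_ov = 0.36 V, so the device is actually in triode.
In triode I_D = k_n[V_ov V_DS − ½ V_DS²] and I_D = (V_DD − V_DS)/R_D. Equating: 21.6 V_DS² − 16.57 V_DS + 1.8 = 0, giving V_DS = 0.131 V (the root below V_ov).
I_D = (1.8 − 0.131) / 9.83 = 0.17 mA.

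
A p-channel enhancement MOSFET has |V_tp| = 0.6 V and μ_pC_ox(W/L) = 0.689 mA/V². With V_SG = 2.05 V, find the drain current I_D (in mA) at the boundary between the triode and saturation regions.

I_D = 0.724 mA

At the boundary V_SD = V_ov = V_SG − |V_tp| = 2.05 − 0.6 = 1.45 V.
I_D = ½ k_p V_ov² = 0.5 × 0.689 × 1.45² = 0.724 mA.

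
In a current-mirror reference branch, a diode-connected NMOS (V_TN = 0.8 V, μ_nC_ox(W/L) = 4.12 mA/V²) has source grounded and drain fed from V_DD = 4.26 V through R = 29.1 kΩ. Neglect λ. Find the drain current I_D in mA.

I_D = 0.111 mA

With gate tied to drain, V_GS = V_DS ≥ V_GS − V_TN, so the device is in saturation.
KCL at the drain: ½ k_n (V_GS − V_TN)² = (V_DD − V_GS)/R.
Let x = V_GS − 0.8. Then 59.9 x² + x − 3.46 = 0, giving x = 0.232 V (positive root), so V_GS = 1.03 V.
I_D = (V_DD − V_GS)/R = (4.26 − 1.03) / 29.1 = 0.111 mA.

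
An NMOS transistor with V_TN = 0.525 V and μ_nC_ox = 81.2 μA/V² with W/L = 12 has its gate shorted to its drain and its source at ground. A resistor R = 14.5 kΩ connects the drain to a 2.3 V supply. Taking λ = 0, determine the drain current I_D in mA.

I_D = 0.0924 mA

With gate tied to drain, V_GS = V_DS ≥ V_GS − V_TN, so the device is in saturation.
k_n = μ_nC_ox · (W/L) = 0.9744 mA/V².
KCL at the drain: ½ k_n (V_GS − V_TN)² = (V_DD − V_GS)/R.
Let x = V_GS − 0.525. Then 7.06 x² + x − 1.775 = 0, giving x = 0.435 V (positive root), so V_GS = 0.96 V.
I_D = (V_DD − V_GS)/R = (2.3 − 0.96) / 14.5 = 0.0924 mA.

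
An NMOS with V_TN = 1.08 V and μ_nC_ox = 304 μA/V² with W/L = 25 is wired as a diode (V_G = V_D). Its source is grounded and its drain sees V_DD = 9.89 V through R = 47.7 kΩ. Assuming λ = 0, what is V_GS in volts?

With gate tied to drain, V_GS = V_DS ≥ V_GS − V_TN, so the device is in saturation.
k_n = μ_nC_ox · (W/L) = 7.6 mA/V².
KCL at the drain: ½ k_n (V_GS − V_TN)² = (V_DD − V_GS)/R.
Let x = V_GS − 1.08. Then 181 x² + x − 8.81 = 0, giving x = 0.218 V (positive root), so V_GS = 1.3 V.
I_D = (V_DD − V_GS)/R = (9.89 − 1.3) / 47.7 = 0.18 mA.

V_GS = 1.30 V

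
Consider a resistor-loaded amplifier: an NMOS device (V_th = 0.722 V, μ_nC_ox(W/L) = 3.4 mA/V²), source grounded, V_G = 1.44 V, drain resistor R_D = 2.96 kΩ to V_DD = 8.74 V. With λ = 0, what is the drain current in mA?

I_D = 0.876 mA

V_GS = V_G = 1.44 V, so V_ov = 1.44 − 0.722 = 0.718 V.
Assume saturation: I_D = ½ k_n V_ov² = 0.5 × 3.4 × 0.718² = 0.876 mA, giving V_DS = V_DD − I_D R_D = 8.74 − 0.876 × 2.96 = 6.15 V.
V_DS = 6.15 V ≥ V_ov = 0.718 V, confirming saturation.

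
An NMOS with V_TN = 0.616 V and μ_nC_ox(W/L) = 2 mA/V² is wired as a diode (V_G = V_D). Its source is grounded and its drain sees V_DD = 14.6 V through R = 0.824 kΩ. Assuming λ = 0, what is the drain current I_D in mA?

With gate tied to drain, V_GS = V_DS ≥ V_GS − V_TN, so the device is in saturation.
KCL at the drain: ½ k_n (V_GS − V_TN)² = (V_DD − V_GS)/R.
Let x = V_GS − 0.616. Then 0.824 x² + x − 13.98 = 0, giving x = 3.56 V (positive root), so V_GS = 4.17 V.
I_D = (V_DD − V_GS)/R = (14.6 − 4.17) / 0.824 = 12.7 mA.

I_D = 12.7 mA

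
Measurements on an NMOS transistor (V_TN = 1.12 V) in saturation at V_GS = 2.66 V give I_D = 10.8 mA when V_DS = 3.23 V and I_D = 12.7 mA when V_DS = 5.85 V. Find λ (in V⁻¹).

λ = 0.0857 V⁻¹

With V_GS fixed, I_D ∝ (1 + λ V_DS) in saturation, so I_D2/I_D1 = (1 + λ V_DS2)/(1 + λ V_DS1).
12.7/10.8 = 1.176 = (1 + 5.85 λ)/(1 + 3.23 λ).
Solving: λ (I_D1 V_DS2 − I_D2 V_DS1) = I_D2 − I_D1, so λ = (12.7 − 10.8) / (10.8 × 5.85 − 12.7 × 3.23) = 1.9 / 22.2 = 0.0857 V⁻¹.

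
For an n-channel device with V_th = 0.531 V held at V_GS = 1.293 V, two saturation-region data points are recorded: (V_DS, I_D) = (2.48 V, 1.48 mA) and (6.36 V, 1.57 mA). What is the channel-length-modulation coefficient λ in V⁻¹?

With V_GS fixed, I_D ∝ (1 + λ V_DS) in saturation, so I_D2/I_D1 = (1 + λ V_DS2)/(1 + λ V_DS1).
1.57/1.48 = 1.061 = (1 + 6.36 λ)/(1 + 2.48 λ).
Solving: λ (I_D1 V_DS2 − I_D2 V_DS1) = I_D2 − I_D1, so λ = (1.57 − 1.48) / (1.48 × 6.36 − 1.57 × 2.48) = 0.09 / 5.52 = 0.0163 V⁻¹.

λ = 0.0163 V⁻¹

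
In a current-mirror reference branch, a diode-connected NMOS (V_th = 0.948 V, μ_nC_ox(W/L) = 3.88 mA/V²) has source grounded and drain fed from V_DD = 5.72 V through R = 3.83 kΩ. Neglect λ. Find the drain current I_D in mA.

With gate tied to drain, V_GS = V_DS ≥ V_GS − V_th, so the device is in saturation.
KCL at the drain: ½ k_n (V_GS − V_th)² = (V_DD − V_GS)/R.
Let x = V_GS − 0.948. Then 7.43 x² + x − 4.772 = 0, giving x = 0.737 V (positive root), so V_GS = 1.68 V.
I_D = (V_DD − V_GS)/R = (5.72 − 1.68) / 3.83 = 1.05 mA.

I_D = 1.05 mA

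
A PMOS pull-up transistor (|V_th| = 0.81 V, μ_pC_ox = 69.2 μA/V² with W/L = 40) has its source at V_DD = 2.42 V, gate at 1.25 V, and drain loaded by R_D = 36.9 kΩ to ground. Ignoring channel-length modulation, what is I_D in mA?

V_SG = V_DD − V_G = 2.42 − 1.25 = 1.17 V, so V_ov = 1.17 − 0.81 = 0.36 V.
k_p = μ_pC_ox · (W/L) = 2.768 mA/V².
Assume saturation: I_D = ½ k_p V_ov² = 0.5 × 2.768 × 0.36² = 0.179 mA, giving V_SD = V_DD − I_D R_D = 2.42 − 0.179 × 36.9 = -4.2 V.
But -4.2 V < V_ov = 0.36 V, so the device is actually in triode.
In triode I_D = k_p[V_ov V_SD − ½ V_SD²] and I_D = (V_DD − V_SD)/R_D. Equating: 51.1 V_SD² − 37.77 V_SD + 2.42 = 0, giving V_SD = 0.0709 V (the root below V_ov).
I_D = (2.42 − 0.0709) / 36.9 = 0.0637 mA.

I_D = 0.0637 mA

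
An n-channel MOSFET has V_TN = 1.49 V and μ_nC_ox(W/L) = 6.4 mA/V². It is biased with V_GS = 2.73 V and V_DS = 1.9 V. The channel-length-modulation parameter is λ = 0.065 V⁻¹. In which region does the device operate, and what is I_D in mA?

V_ov = V_GS − V_TN = 2.73 − 1.49 = 1.24 V.
Since V_DS = 1.9 V ≥ V_ov = 1.24 V, the device is in saturation.
I_D = ½ k_n V_ov² (1 + λ V_DS) = 0.5 × 6.4 × 1.24² × (1 + 0.065 × 1.9) = 5.53 mA.

Saturation; I_D = 5.53 mA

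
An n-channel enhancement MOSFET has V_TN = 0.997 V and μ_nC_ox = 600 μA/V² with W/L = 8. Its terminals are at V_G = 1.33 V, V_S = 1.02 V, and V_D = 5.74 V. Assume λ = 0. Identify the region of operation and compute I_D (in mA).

V_GS = V_G − V_S = 1.33 − 1.02 = 0.31 V; V_DS = V_D − V_S = 5.74 − 1.02 = 4.72 V.
V_GS = 0.31 V < V_TN = 0.997 V, so the transistor is in cutoff.

Cutoff; I_D = 0 mA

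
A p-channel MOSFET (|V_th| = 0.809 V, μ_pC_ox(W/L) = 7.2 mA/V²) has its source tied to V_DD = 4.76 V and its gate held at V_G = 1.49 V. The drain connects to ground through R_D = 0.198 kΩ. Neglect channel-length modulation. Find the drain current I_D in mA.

V_SG = V_DD − V_G = 4.76 − 1.49 = 3.27 V, so V_ov = 3.27 − 0.809 = 2.46 V.
Assume saturation: I_D = ½ k_p V_ov² = 0.5 × 7.2 × 2.46² = 21.8 mA, giving V_SD = V_DD − I_D R_D = 4.76 − 21.8 × 0.198 = 0.443 V.
But 0.443 V < V_ov = 2.46 V, so the device is actually in triode.
In triode I_D = k_p[V_ov V_SD − ½ V_SD²] and I_D = (V_DD − V_SD)/R_D. Equating: 0.713 V_SD² − 4.508 V_SD + 4.76 = 0, giving V_SD = 1.34 V (the root below V_ov).
I_D = (4.76 − 1.34) / 0.198 = 17.3 mA.

I_D = 17.3 mA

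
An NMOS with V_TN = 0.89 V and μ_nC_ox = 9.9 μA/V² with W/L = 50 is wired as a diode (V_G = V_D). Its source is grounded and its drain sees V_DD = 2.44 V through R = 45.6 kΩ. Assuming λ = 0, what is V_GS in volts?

With gate tied to drain, V_GS = V_DS ≥ V_GS − V_TN, so the device is in saturation.
k_n = μ_nC_ox · (W/L) = 0.495 mA/V².
KCL at the drain: ½ k_n (V_GS − V_TN)² = (V_DD − V_GS)/R.
Let x = V_GS − 0.89. Then 11.3 x² + x − 1.55 = 0, giving x = 0.329 V (positive root), so V_GS = 1.22 V.
I_D = (V_DD − V_GS)/R = (2.44 − 1.22) / 45.6 = 0.0268 mA.

V_GS = 1.22 V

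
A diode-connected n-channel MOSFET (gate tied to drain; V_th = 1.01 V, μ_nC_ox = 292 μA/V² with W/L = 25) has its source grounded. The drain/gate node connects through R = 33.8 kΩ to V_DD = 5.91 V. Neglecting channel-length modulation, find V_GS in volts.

V_GS = 1.21 V

With gate tied to drain, V_GS = V_DS ≥ V_GS − V_th, so the device is in saturation.
k_n = μ_nC_ox · (W/L) = 7.3 mA/V².
KCL at the drain: ½ k_n (V_GS − V_th)² = (V_DD − V_GS)/R.
Let x = V_GS − 1.01. Then 123 x² + x − 4.9 = 0, giving x = 0.195 V (positive root), so V_GS = 1.21 V.
I_D = (V_DD − V_GS)/R = (5.91 − 1.21) / 33.8 = 0.139 mA.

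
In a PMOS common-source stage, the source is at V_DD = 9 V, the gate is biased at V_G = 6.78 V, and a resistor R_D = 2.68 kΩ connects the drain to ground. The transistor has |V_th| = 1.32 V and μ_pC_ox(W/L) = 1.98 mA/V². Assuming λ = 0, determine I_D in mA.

I_D = 0.802 mA

V_SG = V_DD − V_G = 9 − 6.78 = 2.22 V, so V_ov = 2.22 − 1.32 = 0.9 V.
Assume saturation: I_D = ½ k_p V_ov² = 0.5 × 1.98 × 0.9² = 0.802 mA, giving V_SD = V_DD − I_D R_D = 9 − 0.802 × 2.68 = 6.85 V.
V_SD = 6.85 V ≥ V_ov = 0.9 V, confirming saturation.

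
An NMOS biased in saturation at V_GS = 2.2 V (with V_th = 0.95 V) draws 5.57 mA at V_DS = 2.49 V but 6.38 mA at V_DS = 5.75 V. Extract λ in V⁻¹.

With V_GS fixed, I_D ∝ (1 + λ V_DS) in saturation, so I_D2/I_D1 = (1 + λ V_DS2)/(1 + λ V_DS1).
6.38/5.57 = 1.145 = (1 + 5.75 λ)/(1 + 2.49 λ).
Solving: λ (I_D1 V_DS2 − I_D2 V_DS1) = I_D2 − I_D1, so λ = (6.38 − 5.57) / (5.57 × 5.75 − 6.38 × 2.49) = 0.81 / 16.1 = 0.0502 V⁻¹.

λ = 0.0502 V⁻¹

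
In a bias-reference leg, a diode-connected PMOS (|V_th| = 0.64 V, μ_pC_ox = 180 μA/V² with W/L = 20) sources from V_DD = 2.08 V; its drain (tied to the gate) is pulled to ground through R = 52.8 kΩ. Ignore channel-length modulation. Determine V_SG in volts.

With gate tied to drain, V_SG = V_SD ≥ V_SG − |V_th|, so the device is in saturation.
k_p = μ_pC_ox · (W/L) = 3.6 mA/V².
KCL at the drain: ½ k_p (V_SG − |V_th|)² = (V_DD − V_SG)/R.
Let x = V_SG − 0.64. Then 95 x² + x − 1.44 = 0, giving x = 0.118 V (positive root), so V_SG = 0.758 V.
I_D = (V_DD − V_SG)/R = (2.08 − 0.758) / 52.8 = 0.025 mA.

V_SG = 0.758 V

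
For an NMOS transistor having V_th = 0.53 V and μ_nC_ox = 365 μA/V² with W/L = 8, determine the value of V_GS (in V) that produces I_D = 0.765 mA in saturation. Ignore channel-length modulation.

V_GS = 1.25 V

k_n = μ_nC_ox · (W/L) = 2.92 mA/V².
In saturation I_D = ½ k_n (V_GS − V_th)², so V_GS − V_th = √(2 I_D / k_n) = √(2 × 0.765 / 2.92) = 0.724 V.
V_GS = 0.53 + 0.724 = 1.25 V.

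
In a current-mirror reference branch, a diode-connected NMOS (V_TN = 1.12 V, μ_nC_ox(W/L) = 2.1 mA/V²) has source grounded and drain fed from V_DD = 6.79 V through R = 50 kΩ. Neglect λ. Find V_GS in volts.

V_GS = 1.44 V

With gate tied to drain, V_GS = V_DS ≥ V_GS − V_TN, so the device is in saturation.
KCL at the drain: ½ k_n (V_GS − V_TN)² = (V_DD − V_GS)/R.
Let x = V_GS − 1.12. Then 52.5 x² + x − 5.67 = 0, giving x = 0.319 V (positive root), so V_GS = 1.44 V.
I_D = (V_DD − V_GS)/R = (6.79 − 1.44) / 50 = 0.107 mA.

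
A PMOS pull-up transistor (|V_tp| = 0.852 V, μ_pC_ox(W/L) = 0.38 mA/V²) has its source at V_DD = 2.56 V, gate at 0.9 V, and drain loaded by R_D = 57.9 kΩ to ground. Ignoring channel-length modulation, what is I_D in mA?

V_SG = V_DD − V_G = 2.56 − 0.9 = 1.66 V, so V_ov = 1.66 − 0.852 = 0.808 V.
Assume saturation: I_D = ½ k_p V_ov² = 0.5 × 0.38 × 0.808² = 0.124 mA, giving V_SD = V_DD − I_D R_D = 2.56 − 0.124 × 57.9 = -4.62 V.
But -4.62 V < V_ov = 0.808 V, so the device is actually in triode.
In triode I_D = k_p[V_ov V_SD − ½ V_SD²] and I_D = (V_DD − V_SD)/R_D. Equating: 11 V_SD² − 18.78 V_SD + 2.56 = 0, giving V_SD = 0.149 V (the root below V_ov).
I_D = (2.56 − 0.149) / 57.9 = 0.0416 mA.

I_D = 0.0416 mA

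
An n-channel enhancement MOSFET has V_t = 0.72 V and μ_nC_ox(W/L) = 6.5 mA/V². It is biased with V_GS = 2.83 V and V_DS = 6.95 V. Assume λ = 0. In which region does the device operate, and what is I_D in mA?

V_ov = V_GS − V_t = 2.83 − 0.72 = 2.11 V.
Since V_DS = 6.95 V ≥ V_ov = 2.11 V, the device is in saturation.
I_D = ½ k_n V_ov² = 0.5 × 6.5 × 2.11² = 14.5 mA.

Saturation; I_D = 14.5 mA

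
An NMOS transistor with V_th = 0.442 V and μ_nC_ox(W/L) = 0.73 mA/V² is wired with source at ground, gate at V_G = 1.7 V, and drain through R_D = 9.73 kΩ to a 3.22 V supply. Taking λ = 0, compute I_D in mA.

V_GS = V_G = 1.7 V, so V_ov = 1.7 − 0.442 = 1.26 V.
Assume saturation: I_D = ½ k_n V_ov² = 0.5 × 0.73 × 1.26² = 0.578 mA, giving V_DS = V_DD − I_D R_D = 3.22 − 0.578 × 9.73 = -2.4 V.
But -2.4 V < V_ov = 1.26 V, so the device is actually in triode.
In triode I_D = k_n[V_ov V_DS − ½ V_DS²] and I_D = (V_DD − V_DS)/R_D. Equating: 3.55 V_DS² − 9.935 V_DS + 3.22 = 0, giving V_DS = 0.374 V (the root below V_ov).
I_D = (3.22 − 0.374) / 9.73 = 0.292 mA.

I_D = 0.292 mA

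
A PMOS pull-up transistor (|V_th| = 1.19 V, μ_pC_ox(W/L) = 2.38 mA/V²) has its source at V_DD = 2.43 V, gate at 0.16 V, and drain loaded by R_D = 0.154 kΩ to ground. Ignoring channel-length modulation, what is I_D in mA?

V_SG = V_DD − V_G = 2.43 − 0.16 = 2.27 V, so V_ov = 2.27 − 1.19 = 1.08 V.
Assume saturation: I_D = ½ k_p V_ov² = 0.5 × 2.38 × 1.08² = 1.39 mA, giving V_SD = V_DD − I_D R_D = 2.43 − 1.39 × 0.154 = 2.22 V.
V_SD = 2.22 V ≥ V_ov = 1.08 V, confirming saturation.

I_D = 1.39 mA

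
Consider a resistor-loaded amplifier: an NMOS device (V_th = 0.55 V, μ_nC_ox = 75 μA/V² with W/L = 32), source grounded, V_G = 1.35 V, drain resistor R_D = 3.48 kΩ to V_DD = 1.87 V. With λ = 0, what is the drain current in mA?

I_D = 0.454 mA

V_GS = V_G = 1.35 V, so V_ov = 1.35 − 0.55 = 0.8 V.
k_n = μ_nC_ox · (W/L) = 2.4 mA/V².
Assume saturation: I_D = ½ k_n V_ov² = 0.5 × 2.4 × 0.8² = 0.768 mA, giving V_DS = V_DD − I_D R_D = 1.87 − 0.768 × 3.48 = -0.803 V.
But -0.803 V < V_ov = 0.8 V, so the device is actually in triode.
In triode I_D = k_n[V_ov V_DS − ½ V_DS²] and I_D = (V_DD − V_DS)/R_D. Equating: 4.18 V_DS² − 7.682 V_DS + 1.87 = 0, giving V_DS = 0.289 V (the root below V_ov).
I_D = (1.87 − 0.289) / 3.48 = 0.454 mA.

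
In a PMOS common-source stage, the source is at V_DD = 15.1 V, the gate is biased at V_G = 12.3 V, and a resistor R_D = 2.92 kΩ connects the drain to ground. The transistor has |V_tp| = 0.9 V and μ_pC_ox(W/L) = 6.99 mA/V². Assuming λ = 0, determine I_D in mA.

V_SG = V_DD − V_G = 15.1 − 12.3 = 2.8 V, so V_ov = 2.8 − 0.9 = 1.9 V.
Assume saturation: I_D = ½ k_p V_ov² = 0.5 × 6.99 × 1.9² = 12.6 mA, giving V_SD = V_DD − I_D R_D = 15.1 − 12.6 × 2.92 = -21.7 V.
But -21.7 V < V_ov = 1.9 V, so the device is actually in triode.
In triode I_D = k_p[V_ov V_SD − ½ V_SD²] and I_D = (V_DD − V_SD)/R_D. Equating: 10.2 V_SD² − 39.78 V_SD + 15.1 = 0, giving V_SD = 0.426 V (the root below V_ov).
I_D = (15.1 − 0.426) / 2.92 = 5.03 mA.

I_D = 5.03 mA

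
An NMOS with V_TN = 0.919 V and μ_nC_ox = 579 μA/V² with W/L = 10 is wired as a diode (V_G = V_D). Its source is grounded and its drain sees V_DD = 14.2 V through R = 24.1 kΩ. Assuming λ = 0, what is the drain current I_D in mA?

With gate tied to drain, V_GS = V_DS ≥ V_GS − V_TN, so the device is in saturation.
k_n = μ_nC_ox · (W/L) = 5.79 mA/V².
KCL at the drain: ½ k_n (V_GS − V_TN)² = (V_DD − V_GS)/R.
Let x = V_GS − 0.919. Then 69.8 x² + x − 13.28 = 0, giving x = 0.429 V (positive root), so V_GS = 1.35 V.
I_D = (V_DD − V_GS)/R = (14.2 − 1.35) / 24.1 = 0.533 mA.

I_D = 0.533 mA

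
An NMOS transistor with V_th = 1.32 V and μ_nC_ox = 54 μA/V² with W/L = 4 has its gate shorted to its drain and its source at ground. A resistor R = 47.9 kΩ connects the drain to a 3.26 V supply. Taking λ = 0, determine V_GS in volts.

V_GS = 1.84 V

With gate tied to drain, V_GS = V_DS ≥ V_GS − V_th, so the device is in saturation.
k_n = μ_nC_ox · (W/L) = 0.216 mA/V².
KCL at the drain: ½ k_n (V_GS − V_th)² = (V_DD − V_GS)/R.
Let x = V_GS − 1.32. Then 5.17 x² + x − 1.94 = 0, giving x = 0.523 V (positive root), so V_GS = 1.84 V.
I_D = (V_DD − V_GS)/R = (3.26 − 1.84) / 47.9 = 0.0296 mA.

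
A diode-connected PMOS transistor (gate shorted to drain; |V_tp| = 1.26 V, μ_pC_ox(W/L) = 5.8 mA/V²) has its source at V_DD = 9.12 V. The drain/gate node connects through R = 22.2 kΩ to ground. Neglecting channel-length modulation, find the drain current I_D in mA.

I_D = 0.339 mA

With gate tied to drain, V_SG = V_SD ≥ V_SG − |V_tp|, so the device is in saturation.
KCL at the drain: ½ k_p (V_SG − |V_tp|)² = (V_DD − V_SG)/R.
Let x = V_SG − 1.26. Then 64.4 x² + x − 7.86 = 0, giving x = 0.342 V (positive root), so V_SG = 1.6 V.
I_D = (V_DD − V_SG)/R = (9.12 − 1.6) / 22.2 = 0.339 mA.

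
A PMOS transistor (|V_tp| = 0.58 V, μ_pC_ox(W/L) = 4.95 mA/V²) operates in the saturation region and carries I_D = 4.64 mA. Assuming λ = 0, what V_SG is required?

In saturation I_D = ½ k_p (V_SG − |V_tp|)², so V_SG − |V_tp| = √(2 I_D / k_p) = √(2 × 4.64 / 4.95) = 1.37 V.
V_SG = 0.58 + 1.37 = 1.95 V.

V_SG = 1.95 V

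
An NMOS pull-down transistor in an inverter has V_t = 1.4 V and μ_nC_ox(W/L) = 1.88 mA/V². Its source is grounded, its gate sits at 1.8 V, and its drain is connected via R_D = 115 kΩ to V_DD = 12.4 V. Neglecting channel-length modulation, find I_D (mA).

I_D = 0.106 mA

V_GS = V_G = 1.8 V, so V_ov = 1.8 − 1.4 = 0.4 V.
Assume saturation: I_D = ½ k_n V_ov² = 0.5 × 1.88 × 0.4² = 0.15 mA, giving V_DS = V_DD − I_D R_D = 12.4 − 0.15 × 115 = -4.9 V.
But -4.9 V < V_ov = 0.4 V, so the device is actually in triode.
In triode I_D = k_n[V_ov V_DS − ½ V_DS²] and I_D = (V_DD − V_DS)/R_D. Equating: 108 V_DS² − 87.48 V_DS + 12.4 = 0, giving V_DS = 0.183 V (the root below V_ov).
I_D = (12.4 − 0.183) / 115 = 0.106 mA.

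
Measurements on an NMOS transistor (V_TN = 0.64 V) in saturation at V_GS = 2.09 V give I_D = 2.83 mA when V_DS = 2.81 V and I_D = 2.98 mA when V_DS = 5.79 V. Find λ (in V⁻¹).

With V_GS fixed, I_D ∝ (1 + λ V_DS) in saturation, so I_D2/I_D1 = (1 + λ V_DS2)/(1 + λ V_DS1).
2.98/2.83 = 1.053 = (1 + 5.79 λ)/(1 + 2.81 λ).
Solving: λ (I_D1 V_DS2 − I_D2 V_DS1) = I_D2 − I_D1, so λ = (2.98 − 2.83) / (2.83 × 5.79 − 2.98 × 2.81) = 0.15 / 8.01 = 0.0187 V⁻¹.

λ = 0.0187 V⁻¹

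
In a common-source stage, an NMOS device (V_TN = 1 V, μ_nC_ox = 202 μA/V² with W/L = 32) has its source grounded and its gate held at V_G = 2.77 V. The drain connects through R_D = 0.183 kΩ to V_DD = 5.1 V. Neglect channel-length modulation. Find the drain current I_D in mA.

V_GS = V_G = 2.77 V, so V_ov = 2.77 − 1 = 1.77 V.
k_n = μ_nC_ox · (W/L) = 6.464 mA/V².
Assume saturation: I_D = ½ k_n V_ov² = 0.5 × 6.464 × 1.77² = 10.1 mA, giving V_DS = V_DD − I_D R_D = 5.1 − 10.1 × 0.183 = 3.25 V.
V_DS = 3.25 V ≥ V_ov = 1.77 V, confirming saturation.

I_D = 10.1 mA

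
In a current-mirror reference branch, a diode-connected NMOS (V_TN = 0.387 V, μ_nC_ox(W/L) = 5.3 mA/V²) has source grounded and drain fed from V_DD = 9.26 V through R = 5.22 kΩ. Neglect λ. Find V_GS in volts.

V_GS = 1.15 V

With gate tied to drain, V_GS = V_DS ≥ V_GS − V_TN, so the device is in saturation.
KCL at the drain: ½ k_n (V_GS − V_TN)² = (V_DD − V_GS)/R.
Let x = V_GS − 0.387. Then 13.8 x² + x − 8.873 = 0, giving x = 0.766 V (positive root), so V_GS = 1.15 V.
I_D = (V_DD − V_GS)/R = (9.26 − 1.15) / 5.22 = 1.55 mA.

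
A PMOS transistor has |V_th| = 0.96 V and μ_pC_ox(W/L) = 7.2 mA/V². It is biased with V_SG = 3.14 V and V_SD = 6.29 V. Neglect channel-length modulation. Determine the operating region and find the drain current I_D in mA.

V_ov = V_SG − |V_th| = 3.14 − 0.96 = 2.18 V.
Since V_SD = 6.29 V ≥ V_ov = 2.18 V, the device is in saturation.
I_D = ½ k_p V_ov² = 0.5 × 7.2 × 2.18² = 17.1 mA.

Saturation; I_D = 17.1 mA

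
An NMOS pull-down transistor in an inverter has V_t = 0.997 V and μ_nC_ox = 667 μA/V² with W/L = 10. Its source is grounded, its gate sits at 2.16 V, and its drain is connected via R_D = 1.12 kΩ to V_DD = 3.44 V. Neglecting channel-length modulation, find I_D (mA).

I_D = 2.69 mA

V_GS = V_G = 2.16 V, so V_ov = 2.16 − 0.997 = 1.16 V.
k_n = μ_nC_ox · (W/L) = 6.67 mA/V².
Assume saturation: I_D = ½ k_n V_ov² = 0.5 × 6.67 × 1.16² = 4.51 mA, giving V_DS = V_DD − I_D R_D = 3.44 − 4.51 × 1.12 = -1.61 V.
But -1.61 V < V_ov = 1.16 V, so the device is actually in triode.
In triode I_D = k_n[V_ov V_DS − ½ V_DS²] and I_D = (V_DD − V_DS)/R_D. Equating: 3.74 V_DS² − 9.688 V_DS + 3.44 = 0, giving V_DS = 0.425 V (the root below V_ov).
I_D = (3.44 − 0.425) / 1.12 = 2.69 mA.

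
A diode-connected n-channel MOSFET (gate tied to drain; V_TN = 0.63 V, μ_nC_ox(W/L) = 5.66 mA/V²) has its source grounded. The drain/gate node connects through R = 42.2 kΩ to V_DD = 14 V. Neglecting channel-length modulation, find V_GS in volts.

With gate tied to drain, V_GS = V_DS ≥ V_GS − V_TN, so the device is in saturation.
KCL at the drain: ½ k_n (V_GS − V_TN)² = (V_DD − V_GS)/R.
Let x = V_GS − 0.63. Then 119 x² + x − 13.37 = 0, giving x = 0.33 V (positive root), so V_GS = 0.96 V.
I_D = (V_DD − V_GS)/R = (14 − 0.96) / 42.2 = 0.309 mA.

V_GS = 0.960 V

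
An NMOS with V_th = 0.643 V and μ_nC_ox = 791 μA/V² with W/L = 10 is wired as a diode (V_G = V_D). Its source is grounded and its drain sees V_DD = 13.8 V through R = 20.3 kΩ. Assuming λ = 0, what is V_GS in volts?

With gate tied to drain, V_GS = V_DS ≥ V_GS − V_th, so the device is in saturation.
k_n = μ_nC_ox · (W/L) = 7.91 mA/V².
KCL at the drain: ½ k_n (V_GS − V_th)² = (V_DD − V_GS)/R.
Let x = V_GS − 0.643. Then 80.3 x² + x − 13.16 = 0, giving x = 0.399 V (positive root), so V_GS = 1.04 V.
I_D = (V_DD − V_GS)/R = (13.8 − 1.04) / 20.3 = 0.628 mA.

V_GS = 1.04 V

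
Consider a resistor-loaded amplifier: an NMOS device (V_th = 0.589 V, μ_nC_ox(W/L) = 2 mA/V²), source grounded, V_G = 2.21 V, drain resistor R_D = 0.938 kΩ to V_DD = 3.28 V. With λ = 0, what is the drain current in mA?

V_GS = V_G = 2.21 V, so V_ov = 2.21 − 0.589 = 1.62 V.
Assume saturation: I_D = ½ k_n V_ov² = 0.5 × 2 × 1.62² = 2.63 mA, giving V_DS = V_DD − I_D R_D = 3.28 − 2.63 × 0.938 = 0.815 V.
But 0.815 V < V_ov = 1.62 V, so the device is actually in triode.
In triode I_D = k_n[V_ov V_DS − ½ V_DS²] and I_D = (V_DD − V_DS)/R_D. Equating: 0.938 V_DS² − 4.041 V_DS + 3.28 = 0, giving V_DS = 1.08 V (the root below V_ov).
I_D = (3.28 − 1.08) / 0.938 = 2.34 mA.

I_D = 2.34 mA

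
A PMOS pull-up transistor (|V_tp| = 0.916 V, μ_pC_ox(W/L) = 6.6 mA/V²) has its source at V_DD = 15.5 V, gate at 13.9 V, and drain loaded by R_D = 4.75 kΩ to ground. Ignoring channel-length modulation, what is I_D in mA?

I_D = 1.54 mA

V_SG = V_DD − V_G = 15.5 − 13.9 = 1.6 V, so V_ov = 1.6 − 0.916 = 0.684 V.
Assume saturation: I_D = ½ k_p V_ov² = 0.5 × 6.6 × 0.684² = 1.54 mA, giving V_SD = V_DD − I_D R_D = 15.5 − 1.54 × 4.75 = 8.17 V.
V_SD = 8.17 V ≥ V_ov = 0.684 V, confirming saturation.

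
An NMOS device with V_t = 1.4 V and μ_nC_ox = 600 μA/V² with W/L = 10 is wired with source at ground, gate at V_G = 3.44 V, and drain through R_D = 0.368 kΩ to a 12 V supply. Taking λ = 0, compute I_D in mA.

I_D = 12.5 mA

V_GS = V_G = 3.44 V, so V_ov = 3.44 − 1.4 = 2.04 V.
k_n = μ_nC_ox · (W/L) = 6 mA/V².
Assume saturation: I_D = ½ k_n V_ov² = 0.5 × 6 × 2.04² = 12.5 mA, giving V_DS = V_DD − I_D R_D = 12 − 12.5 × 0.368 = 7.41 V.
V_DS = 7.41 V ≥ V_ov = 2.04 V, confirming saturation.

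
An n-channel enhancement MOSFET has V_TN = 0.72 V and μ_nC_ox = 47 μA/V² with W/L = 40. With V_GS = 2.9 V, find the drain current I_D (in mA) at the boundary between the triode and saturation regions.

I_D = 4.47 mA

At the boundary V_DS = V_ov = V_GS − V_TN = 2.9 − 0.72 = 2.18 V.
k_n = μ_nC_ox · (W/L) = 1.88 mA/V².
I_D = ½ k_n V_ov² = 0.5 × 1.88 × 2.18² = 4.47 mA.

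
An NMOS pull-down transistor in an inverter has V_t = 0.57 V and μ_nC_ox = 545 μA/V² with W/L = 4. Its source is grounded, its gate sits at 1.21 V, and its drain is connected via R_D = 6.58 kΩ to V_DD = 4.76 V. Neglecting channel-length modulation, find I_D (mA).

V_GS = V_G = 1.21 V, so V_ov = 1.21 − 0.57 = 0.64 V.
k_n = μ_nC_ox · (W/L) = 2.18 mA/V².
Assume saturation: I_D = ½ k_n V_ov² = 0.5 × 2.18 × 0.64² = 0.446 mA, giving V_DS = V_DD − I_D R_D = 4.76 − 0.446 × 6.58 = 1.82 V.
V_DS = 1.82 V ≥ V_ov = 0.64 V, confirming saturation.

I_D = 0.446 mA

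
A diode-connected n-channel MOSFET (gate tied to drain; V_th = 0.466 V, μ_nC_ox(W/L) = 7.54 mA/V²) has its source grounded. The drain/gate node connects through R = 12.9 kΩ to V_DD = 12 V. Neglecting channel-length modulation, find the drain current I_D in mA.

I_D = 0.857 mA

With gate tied to drain, V_GS = V_DS ≥ V_GS − V_th, so the device is in saturation.
KCL at the drain: ½ k_n (V_GS − V_th)² = (V_DD − V_GS)/R.
Let x = V_GS − 0.466. Then 48.6 x² + x − 11.53 = 0, giving x = 0.477 V (positive root), so V_GS = 0.943 V.
I_D = (V_DD − V_GS)/R = (12 − 0.943) / 12.9 = 0.857 mA.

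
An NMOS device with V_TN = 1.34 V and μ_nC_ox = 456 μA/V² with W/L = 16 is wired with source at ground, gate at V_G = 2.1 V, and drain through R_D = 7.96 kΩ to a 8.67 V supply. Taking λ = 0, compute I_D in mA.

V_GS = V_G = 2.1 V, so V_ov = 2.1 − 1.34 = 0.76 V.
k_n = μ_nC_ox · (W/L) = 7.296 mA/V².
Assume saturation: I_D = ½ k_n V_ov² = 0.5 × 7.296 × 0.76² = 2.11 mA, giving V_DS = V_DD − I_D R_D = 8.67 − 2.11 × 7.96 = -8.1 V.
But -8.1 V < V_ov = 0.76 V, so the device is actually in triode.
In triode I_D = k_n[V_ov V_DS − ½ V_DS²] and I_D = (V_DD − V_DS)/R_D. Equating: 29 V_DS² − 45.14 V_DS + 8.67 = 0, giving V_DS = 0.225 V (the root below V_ov).
I_D = (8.67 − 0.225) / 7.96 = 1.06 mA.

I_D = 1.06 mA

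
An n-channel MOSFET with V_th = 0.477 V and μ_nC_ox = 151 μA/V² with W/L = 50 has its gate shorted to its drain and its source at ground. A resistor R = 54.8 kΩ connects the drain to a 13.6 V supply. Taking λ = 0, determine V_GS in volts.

With gate tied to drain, V_GS = V_DS ≥ V_GS − V_th, so the device is in saturation.
k_n = μ_nC_ox · (W/L) = 7.55 mA/V².
KCL at the drain: ½ k_n (V_GS − V_th)² = (V_DD − V_GS)/R.
Let x = V_GS − 0.477. Then 207 x² + x − 13.12 = 0, giving x = 0.249 V (positive root), so V_GS = 0.726 V.
I_D = (V_DD − V_GS)/R = (13.6 − 0.726) / 54.8 = 0.235 mA.

V_GS = 0.726 V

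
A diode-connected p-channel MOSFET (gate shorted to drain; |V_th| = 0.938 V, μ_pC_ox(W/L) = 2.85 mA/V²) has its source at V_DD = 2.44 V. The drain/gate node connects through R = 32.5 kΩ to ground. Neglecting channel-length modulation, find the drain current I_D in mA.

I_D = 0.0410 mA

With gate tied to drain, V_SG = V_SD ≥ V_SG − |V_th|, so the device is in saturation.
KCL at the drain: ½ k_p (V_SG − |V_th|)² = (V_DD − V_SG)/R.
Let x = V_SG − 0.938. Then 46.3 x² + x − 1.502 = 0, giving x = 0.17 V (positive root), so V_SG = 1.11 V.
I_D = (V_DD − V_SG)/R = (2.44 − 1.11) / 32.5 = 0.041 mA.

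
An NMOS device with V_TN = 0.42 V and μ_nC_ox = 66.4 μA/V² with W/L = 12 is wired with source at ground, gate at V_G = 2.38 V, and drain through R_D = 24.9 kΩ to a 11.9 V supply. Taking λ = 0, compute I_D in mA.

V_GS = V_G = 2.38 V, so V_ov = 2.38 − 0.42 = 1.96 V.
k_n = μ_nC_ox · (W/L) = 0.7968 mA/V².
Assume saturation: I_D = ½ k_n V_ov² = 0.5 × 0.7968 × 1.96² = 1.53 mA, giving V_DS = V_DD − I_D R_D = 11.9 − 1.53 × 24.9 = -26.2 V.
But -26.2 V < V_ov = 1.96 V, so the device is actually in triode.
In triode I_D = k_n[V_ov V_DS − ½ V_DS²] and I_D = (V_DD − V_DS)/R_D. Equating: 9.92 V_DS² − 39.89 V_DS + 11.9 = 0, giving V_DS = 0.325 V (the root below V_ov).
I_D = (11.9 − 0.325) / 24.9 = 0.465 mA.

I_D = 0.465 mA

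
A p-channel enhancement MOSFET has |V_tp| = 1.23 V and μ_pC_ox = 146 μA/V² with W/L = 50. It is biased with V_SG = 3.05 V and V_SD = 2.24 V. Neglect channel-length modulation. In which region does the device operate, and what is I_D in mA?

Saturation; I_D = 12.1 mA

k_p = μ_pC_ox · (W/L) = 7.3 mA/V².
V_ov = V_SG − |V_tp| = 3.05 − 1.23 = 1.82 V.
Since V_SD = 2.24 V ≥ V_ov = 1.82 V, the device is in saturation.
I_D = ½ k_p V_ov² = 0.5 × 7.3 × 1.82² = 12.1 mA.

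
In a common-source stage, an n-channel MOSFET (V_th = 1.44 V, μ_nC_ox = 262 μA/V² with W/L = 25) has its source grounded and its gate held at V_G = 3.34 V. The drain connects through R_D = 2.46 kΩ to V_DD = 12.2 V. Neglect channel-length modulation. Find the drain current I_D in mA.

I_D = 4.78 mA

V_GS = V_G = 3.34 V, so V_ov = 3.34 − 1.44 = 1.9 V.
k_n = μ_nC_ox · (W/L) = 6.55 mA/V².
Assume saturation: I_D = ½ k_n V_ov² = 0.5 × 6.55 × 1.9² = 11.8 mA, giving V_DS = V_DD − I_D R_D = 12.2 − 11.8 × 2.46 = -16.9 V.
But -16.9 V < V_ov = 1.9 V, so the device is actually in triode.
In triode I_D = k_n[V_ov V_DS − ½ V_DS²] and I_D = (V_DD − V_DS)/R_D. Equating: 8.06 V_DS² − 31.61 V_DS + 12.2 = 0, giving V_DS = 0.434 V (the root below V_ov).
I_D = (12.2 − 0.434) / 2.46 = 4.78 mA.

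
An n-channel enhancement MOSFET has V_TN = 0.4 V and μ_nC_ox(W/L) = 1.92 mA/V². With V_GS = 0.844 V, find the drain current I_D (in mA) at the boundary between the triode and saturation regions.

I_D = 0.189 mA

At the boundary V_DS = V_ov = V_GS − V_TN = 0.844 − 0.4 = 0.444 V.
I_D = ½ k_n V_ov² = 0.5 × 1.92 × 0.444² = 0.189 mA.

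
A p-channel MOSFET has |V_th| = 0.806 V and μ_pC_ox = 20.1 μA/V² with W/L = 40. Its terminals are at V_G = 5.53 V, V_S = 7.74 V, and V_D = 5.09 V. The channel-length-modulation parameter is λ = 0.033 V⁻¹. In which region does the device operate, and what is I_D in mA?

V_SG = V_S − V_G = 7.74 − 5.53 = 2.21 V; V_SD = V_S − V_D = 7.74 − 5.09 = 2.65 V.
k_p = μ_pC_ox · (W/L) = 0.804 mA/V².
V_ov = V_SG − |V_th| = 2.21 − 0.806 = 1.4 V.
Since V_SD = 2.65 V ≥ V_ov = 1.4 V, the device is in saturation.
I_D = ½ k_p V_ov² (1 + λ V_SD) = 0.5 × 0.804 × 1.4² × (1 + 0.033 × 2.65) = 0.862 mA.

Saturation; I_D = 0.862 mA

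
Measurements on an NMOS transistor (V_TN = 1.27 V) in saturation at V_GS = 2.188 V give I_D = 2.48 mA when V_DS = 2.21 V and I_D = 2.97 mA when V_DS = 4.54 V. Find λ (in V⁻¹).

λ = 0.104 V⁻¹

With V_GS fixed, I_D ∝ (1 + λ V_DS) in saturation, so I_D2/I_D1 = (1 + λ V_DS2)/(1 + λ V_DS1).
2.97/2.48 = 1.198 = (1 + 4.54 λ)/(1 + 2.21 λ).
Solving: λ (I_D1 V_DS2 − I_D2 V_DS1) = I_D2 − I_D1, so λ = (2.97 − 2.48) / (2.48 × 4.54 − 2.97 × 2.21) = 0.49 / 4.7 = 0.104 V⁻¹.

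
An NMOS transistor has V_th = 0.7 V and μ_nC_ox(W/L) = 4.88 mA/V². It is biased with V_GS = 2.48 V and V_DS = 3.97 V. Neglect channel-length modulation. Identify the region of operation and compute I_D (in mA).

V_ov = V_GS − V_th = 2.48 − 0.7 = 1.78 V.
Since V_DS = 3.97 V ≥ V_ov = 1.78 V, the device is in saturation.
I_D = ½ k_n V_ov² = 0.5 × 4.88 × 1.78² = 7.73 mA.

Saturation; I_D = 7.73 mA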